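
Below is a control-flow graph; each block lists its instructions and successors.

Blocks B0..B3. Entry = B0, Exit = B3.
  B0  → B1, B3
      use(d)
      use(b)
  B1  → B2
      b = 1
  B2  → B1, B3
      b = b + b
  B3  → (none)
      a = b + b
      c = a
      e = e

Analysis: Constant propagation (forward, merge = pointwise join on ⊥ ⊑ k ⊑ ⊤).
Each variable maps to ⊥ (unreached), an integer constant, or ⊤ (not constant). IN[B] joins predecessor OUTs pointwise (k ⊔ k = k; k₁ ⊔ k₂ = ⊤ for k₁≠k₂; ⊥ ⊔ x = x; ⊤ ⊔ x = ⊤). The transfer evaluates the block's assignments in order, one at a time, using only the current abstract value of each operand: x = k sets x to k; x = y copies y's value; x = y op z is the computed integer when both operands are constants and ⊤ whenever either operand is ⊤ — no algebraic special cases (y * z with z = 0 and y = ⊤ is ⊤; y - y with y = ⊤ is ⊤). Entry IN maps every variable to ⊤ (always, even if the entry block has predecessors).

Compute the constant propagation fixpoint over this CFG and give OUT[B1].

Answer: {a: ⊤, b: 1, c: ⊤, d: ⊤, e: ⊤, f: ⊤}

Derivation:
Per-block solution:
  B0:   IN=(all ⊤)   OUT=(all ⊤)
  B1:   IN=(all ⊤)   OUT={b:1; rest ⊤}
  B2:   IN={b:1; rest ⊤}   OUT={b:2; rest ⊤}
  B3:   IN=(all ⊤)   OUT=(all ⊤)

Merge at B1: IN[B1] = OUT[B0] ⊔ OUT[B2] = {a: ⊤, b: ⊤, c: ⊤, d: ⊤, e: ⊤, f: ⊤}
Applying B1's transfer function to that IN value gives OUT[B1] (row B1 above).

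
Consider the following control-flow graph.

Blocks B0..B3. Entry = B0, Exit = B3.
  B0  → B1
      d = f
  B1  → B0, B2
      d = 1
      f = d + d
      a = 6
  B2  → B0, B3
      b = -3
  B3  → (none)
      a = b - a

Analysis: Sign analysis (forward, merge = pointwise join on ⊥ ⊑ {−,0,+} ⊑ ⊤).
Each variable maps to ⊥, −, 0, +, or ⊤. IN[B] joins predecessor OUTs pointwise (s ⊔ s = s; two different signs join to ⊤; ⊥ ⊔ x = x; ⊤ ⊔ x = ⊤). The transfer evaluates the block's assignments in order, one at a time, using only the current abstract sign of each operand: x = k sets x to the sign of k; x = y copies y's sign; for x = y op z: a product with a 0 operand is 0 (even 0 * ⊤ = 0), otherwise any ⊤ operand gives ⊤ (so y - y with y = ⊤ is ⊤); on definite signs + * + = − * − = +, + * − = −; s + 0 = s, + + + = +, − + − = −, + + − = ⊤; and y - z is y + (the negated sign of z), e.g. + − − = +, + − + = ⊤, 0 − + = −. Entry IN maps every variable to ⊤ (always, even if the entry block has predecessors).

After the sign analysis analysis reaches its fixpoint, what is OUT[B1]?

Per-block solution:
  B0:   IN=(all ⊤)   OUT=(all ⊤)
  B1:   IN=(all ⊤)   OUT={a:+, d:+, f:+; rest ⊤}
  B2:   IN={a:+, d:+, f:+; rest ⊤}   OUT={a:+, b:-, d:+, f:+; rest ⊤}
  B3:   IN={a:+, b:-, d:+, f:+; rest ⊤}   OUT={a:-, b:-, d:+, f:+; rest ⊤}

Merge at B1: IN[B1] = OUT[B0] = {a: ⊤, b: ⊤, c: ⊤, d: ⊤, e: ⊤, f: ⊤}
Applying B1's transfer function to that IN value gives OUT[B1] (row B1 above).

Answer: {a: +, b: ⊤, c: ⊤, d: +, e: ⊤, f: +}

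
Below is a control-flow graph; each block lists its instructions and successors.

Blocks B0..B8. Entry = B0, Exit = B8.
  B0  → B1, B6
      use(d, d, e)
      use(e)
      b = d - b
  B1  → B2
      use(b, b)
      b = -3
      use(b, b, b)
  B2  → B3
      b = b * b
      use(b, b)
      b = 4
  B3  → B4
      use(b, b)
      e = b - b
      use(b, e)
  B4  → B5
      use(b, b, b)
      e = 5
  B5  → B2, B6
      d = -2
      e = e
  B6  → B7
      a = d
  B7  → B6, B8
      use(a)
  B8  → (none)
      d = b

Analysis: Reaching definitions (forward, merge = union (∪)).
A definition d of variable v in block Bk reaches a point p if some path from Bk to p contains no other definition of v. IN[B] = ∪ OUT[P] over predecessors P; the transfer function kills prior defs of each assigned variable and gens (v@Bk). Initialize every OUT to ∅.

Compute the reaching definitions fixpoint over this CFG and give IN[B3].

Answer: {b@B2, d@B5, e@B5}

Derivation:
Per-block solution:
  B0:   IN={}   OUT={b@B0}
  B1:   IN={b@B0}   OUT={b@B1}
  B2:   IN={b@B1, b@B2, d@B5, e@B5}   OUT={b@B2, d@B5, e@B5}
  B3:   IN={b@B2, d@B5, e@B5}   OUT={b@B2, d@B5, e@B3}
  B4:   IN={b@B2, d@B5, e@B3}   OUT={b@B2, d@B5, e@B4}
  B5:   IN={b@B2, d@B5, e@B4}   OUT={b@B2, d@B5, e@B5}
  B6:   IN={a@B6, b@B0, b@B2, d@B5, e@B5}   OUT={a@B6, b@B0, b@B2, d@B5, e@B5}
  B7:   IN={a@B6, b@B0, b@B2, d@B5, e@B5}   OUT={a@B6, b@B0, b@B2, d@B5, e@B5}
  B8:   IN={a@B6, b@B0, b@B2, d@B5, e@B5}   OUT={a@B6, b@B0, b@B2, d@B8, e@B5}

Merge at B3: IN[B3] = OUT[B2] = {b@B2, d@B5, e@B5}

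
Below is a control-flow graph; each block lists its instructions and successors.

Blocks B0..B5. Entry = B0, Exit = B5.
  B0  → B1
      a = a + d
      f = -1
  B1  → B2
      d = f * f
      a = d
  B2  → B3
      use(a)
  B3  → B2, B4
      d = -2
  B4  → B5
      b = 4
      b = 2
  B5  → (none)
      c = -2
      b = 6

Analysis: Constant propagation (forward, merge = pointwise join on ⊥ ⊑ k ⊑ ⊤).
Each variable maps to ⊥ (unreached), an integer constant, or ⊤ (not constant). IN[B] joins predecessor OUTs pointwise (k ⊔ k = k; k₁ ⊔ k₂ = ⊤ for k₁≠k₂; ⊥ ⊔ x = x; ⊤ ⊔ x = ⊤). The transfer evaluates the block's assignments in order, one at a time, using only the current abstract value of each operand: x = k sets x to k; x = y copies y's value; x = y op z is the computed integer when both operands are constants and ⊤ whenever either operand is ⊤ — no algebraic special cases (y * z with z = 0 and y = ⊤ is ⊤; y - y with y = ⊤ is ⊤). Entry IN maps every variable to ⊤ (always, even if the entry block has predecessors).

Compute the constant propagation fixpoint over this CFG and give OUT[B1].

Answer: {a: 1, b: ⊤, c: ⊤, d: 1, e: ⊤, f: -1}

Trace:
Per-block solution:
  B0:  IN=(all ⊤)  OUT={f:-1; rest ⊤}
  B1:  IN={f:-1; rest ⊤}  OUT={a:1, d:1, f:-1; rest ⊤}
  B2:  IN={a:1, f:-1; rest ⊤}  OUT={a:1, f:-1; rest ⊤}
  B3:  IN={a:1, f:-1; rest ⊤}  OUT={a:1, d:-2, f:-1; rest ⊤}
  B4:  IN={a:1, d:-2, f:-1; rest ⊤}  OUT={a:1, b:2, d:-2, f:-1; rest ⊤}
  B5:  IN={a:1, b:2, d:-2, f:-1; rest ⊤}  OUT={a:1, b:6, c:-2, d:-2, f:-1; rest ⊤}

Merge at B1: IN[B1] = OUT[B0] = {a: ⊤, b: ⊤, c: ⊤, d: ⊤, e: ⊤, f: -1}
Applying B1's transfer function to that IN value gives OUT[B1] (row B1 above).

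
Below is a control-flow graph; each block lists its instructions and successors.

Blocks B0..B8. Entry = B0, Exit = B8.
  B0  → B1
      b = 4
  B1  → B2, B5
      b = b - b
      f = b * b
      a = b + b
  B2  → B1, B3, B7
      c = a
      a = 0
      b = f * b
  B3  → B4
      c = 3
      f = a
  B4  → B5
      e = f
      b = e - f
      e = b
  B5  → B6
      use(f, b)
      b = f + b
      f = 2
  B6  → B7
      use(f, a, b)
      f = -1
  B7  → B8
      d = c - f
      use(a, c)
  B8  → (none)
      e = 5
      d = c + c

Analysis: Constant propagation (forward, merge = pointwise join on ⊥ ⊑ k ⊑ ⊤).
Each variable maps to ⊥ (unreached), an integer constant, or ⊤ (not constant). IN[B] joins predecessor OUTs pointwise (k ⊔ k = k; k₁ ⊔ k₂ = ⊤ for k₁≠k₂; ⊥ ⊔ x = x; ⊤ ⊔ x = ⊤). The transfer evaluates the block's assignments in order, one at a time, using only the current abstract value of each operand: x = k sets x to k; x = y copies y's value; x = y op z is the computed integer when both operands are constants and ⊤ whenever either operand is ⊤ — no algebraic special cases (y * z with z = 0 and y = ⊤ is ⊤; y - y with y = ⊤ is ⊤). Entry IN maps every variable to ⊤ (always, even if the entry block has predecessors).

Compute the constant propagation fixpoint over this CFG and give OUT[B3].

Fixpoint table:
  B0:  IN=(all ⊤)  OUT={b:4; rest ⊤}
  B1:  IN=(all ⊤)  OUT=(all ⊤)
  B2:  IN=(all ⊤)  OUT={a:0; rest ⊤}
  B3:  IN={a:0; rest ⊤}  OUT={a:0, c:3, f:0; rest ⊤}
  B4:  IN={a:0, c:3, f:0; rest ⊤}  OUT={a:0, b:0, c:3, e:0, f:0; rest ⊤}
  B5:  IN=(all ⊤)  OUT={f:2; rest ⊤}
  B6:  IN={f:2; rest ⊤}  OUT={f:-1; rest ⊤}
  B7:  IN=(all ⊤)  OUT=(all ⊤)
  B8:  IN=(all ⊤)  OUT={e:5; rest ⊤}

Merge at B3: IN[B3] = OUT[B2] = {a: 0, b: ⊤, c: ⊤, d: ⊤, e: ⊤, f: ⊤}
Applying B3's transfer function to that IN value gives OUT[B3] (row B3 above).

Answer: {a: 0, b: ⊤, c: 3, d: ⊤, e: ⊤, f: 0}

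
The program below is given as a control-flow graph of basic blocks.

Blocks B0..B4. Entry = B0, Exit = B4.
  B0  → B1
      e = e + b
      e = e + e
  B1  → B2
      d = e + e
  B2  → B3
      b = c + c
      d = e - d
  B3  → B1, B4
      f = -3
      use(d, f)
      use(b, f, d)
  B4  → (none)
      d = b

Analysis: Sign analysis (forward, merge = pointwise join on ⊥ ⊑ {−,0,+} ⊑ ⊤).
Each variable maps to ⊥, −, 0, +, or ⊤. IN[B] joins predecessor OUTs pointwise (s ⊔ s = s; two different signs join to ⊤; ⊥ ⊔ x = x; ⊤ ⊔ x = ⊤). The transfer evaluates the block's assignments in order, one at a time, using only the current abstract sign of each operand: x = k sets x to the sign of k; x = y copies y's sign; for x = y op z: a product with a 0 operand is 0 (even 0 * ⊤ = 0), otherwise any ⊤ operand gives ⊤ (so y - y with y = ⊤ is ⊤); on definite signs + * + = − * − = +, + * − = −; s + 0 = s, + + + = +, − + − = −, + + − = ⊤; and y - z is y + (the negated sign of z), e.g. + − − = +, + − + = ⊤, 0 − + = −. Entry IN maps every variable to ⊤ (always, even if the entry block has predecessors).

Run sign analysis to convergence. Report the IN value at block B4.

Per-block solution:
  B0: | IN=(all ⊤) | OUT=(all ⊤)
  B1: | IN=(all ⊤) | OUT=(all ⊤)
  B2: | IN=(all ⊤) | OUT=(all ⊤)
  B3: | IN=(all ⊤) | OUT={f:-; rest ⊤}
  B4: | IN={f:-; rest ⊤} | OUT={f:-; rest ⊤}

Merge at B4: IN[B4] = OUT[B3] = {a: ⊤, b: ⊤, c: ⊤, d: ⊤, e: ⊤, f: -}

Answer: {a: ⊤, b: ⊤, c: ⊤, d: ⊤, e: ⊤, f: -}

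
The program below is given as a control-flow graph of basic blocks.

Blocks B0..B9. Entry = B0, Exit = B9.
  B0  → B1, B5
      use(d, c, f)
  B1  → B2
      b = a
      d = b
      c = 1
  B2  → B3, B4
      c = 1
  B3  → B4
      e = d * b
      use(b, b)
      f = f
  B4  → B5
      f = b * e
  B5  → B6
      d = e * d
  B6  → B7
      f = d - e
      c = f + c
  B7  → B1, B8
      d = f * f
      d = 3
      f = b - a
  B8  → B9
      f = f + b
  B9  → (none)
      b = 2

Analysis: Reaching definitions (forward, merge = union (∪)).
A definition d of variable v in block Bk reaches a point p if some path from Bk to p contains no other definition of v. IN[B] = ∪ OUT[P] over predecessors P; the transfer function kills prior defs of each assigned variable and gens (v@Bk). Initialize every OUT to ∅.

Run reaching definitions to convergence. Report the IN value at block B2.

Answer: {b@B1, c@B1, d@B1, e@B3, f@B7}

Working:
Converged values:
  B0:   IN={}   OUT={}
  B1:   IN={b@B1, c@B6, d@B7, e@B3, f@B7}   OUT={b@B1, c@B1, d@B1, e@B3, f@B7}
  B2:   IN={b@B1, c@B1, d@B1, e@B3, f@B7}   OUT={b@B1, c@B2, d@B1, e@B3, f@B7}
  B3:   IN={b@B1, c@B2, d@B1, e@B3, f@B7}   OUT={b@B1, c@B2, d@B1, e@B3, f@B3}
  B4:   IN={b@B1, c@B2, d@B1, e@B3, f@B3, f@B7}   OUT={b@B1, c@B2, d@B1, e@B3, f@B4}
  B5:   IN={b@B1, c@B2, d@B1, e@B3, f@B4}   OUT={b@B1, c@B2, d@B5, e@B3, f@B4}
  B6:   IN={b@B1, c@B2, d@B5, e@B3, f@B4}   OUT={b@B1, c@B6, d@B5, e@B3, f@B6}
  B7:   IN={b@B1, c@B6, d@B5, e@B3, f@B6}   OUT={b@B1, c@B6, d@B7, e@B3, f@B7}
  B8:   IN={b@B1, c@B6, d@B7, e@B3, f@B7}   OUT={b@B1, c@B6, d@B7, e@B3, f@B8}
  B9:   IN={b@B1, c@B6, d@B7, e@B3, f@B8}   OUT={b@B9, c@B6, d@B7, e@B3, f@B8}

Merge at B2: IN[B2] = OUT[B1] = {b@B1, c@B1, d@B1, e@B3, f@B7}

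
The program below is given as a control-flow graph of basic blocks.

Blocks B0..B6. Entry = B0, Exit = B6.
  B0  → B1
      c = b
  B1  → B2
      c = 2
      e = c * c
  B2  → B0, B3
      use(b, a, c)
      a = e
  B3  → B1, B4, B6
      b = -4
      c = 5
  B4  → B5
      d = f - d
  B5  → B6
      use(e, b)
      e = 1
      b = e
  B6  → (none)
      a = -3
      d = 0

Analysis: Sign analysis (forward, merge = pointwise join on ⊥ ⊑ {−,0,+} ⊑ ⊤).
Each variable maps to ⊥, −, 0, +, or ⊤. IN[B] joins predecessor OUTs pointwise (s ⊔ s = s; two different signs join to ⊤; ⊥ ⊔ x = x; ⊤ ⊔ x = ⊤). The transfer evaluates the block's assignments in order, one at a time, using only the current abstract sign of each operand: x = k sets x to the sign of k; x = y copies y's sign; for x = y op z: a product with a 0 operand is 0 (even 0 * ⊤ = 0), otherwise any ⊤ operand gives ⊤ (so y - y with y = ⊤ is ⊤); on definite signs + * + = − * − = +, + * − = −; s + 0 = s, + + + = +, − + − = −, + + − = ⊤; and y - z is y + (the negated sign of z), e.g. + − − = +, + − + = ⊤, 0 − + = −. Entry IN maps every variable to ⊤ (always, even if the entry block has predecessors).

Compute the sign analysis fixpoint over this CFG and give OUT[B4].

Answer: {a: +, b: -, c: +, d: ⊤, e: +, f: ⊤}

Working:
Converged values:
  B0:   IN=(all ⊤)   OUT=(all ⊤)
  B1:   IN=(all ⊤)   OUT={c:+, e:+; rest ⊤}
  B2:   IN={c:+, e:+; rest ⊤}   OUT={a:+, c:+, e:+; rest ⊤}
  B3:   IN={a:+, c:+, e:+; rest ⊤}   OUT={a:+, b:-, c:+, e:+; rest ⊤}
  B4:   IN={a:+, b:-, c:+, e:+; rest ⊤}   OUT={a:+, b:-, c:+, e:+; rest ⊤}
  B5:   IN={a:+, b:-, c:+, e:+; rest ⊤}   OUT={a:+, b:+, c:+, e:+; rest ⊤}
  B6:   IN={a:+, c:+, e:+; rest ⊤}   OUT={a:-, c:+, d:0, e:+; rest ⊤}

Merge at B4: IN[B4] = OUT[B3] = {a: +, b: -, c: +, d: ⊤, e: +, f: ⊤}
Applying B4's transfer function to that IN value gives OUT[B4] (row B4 above).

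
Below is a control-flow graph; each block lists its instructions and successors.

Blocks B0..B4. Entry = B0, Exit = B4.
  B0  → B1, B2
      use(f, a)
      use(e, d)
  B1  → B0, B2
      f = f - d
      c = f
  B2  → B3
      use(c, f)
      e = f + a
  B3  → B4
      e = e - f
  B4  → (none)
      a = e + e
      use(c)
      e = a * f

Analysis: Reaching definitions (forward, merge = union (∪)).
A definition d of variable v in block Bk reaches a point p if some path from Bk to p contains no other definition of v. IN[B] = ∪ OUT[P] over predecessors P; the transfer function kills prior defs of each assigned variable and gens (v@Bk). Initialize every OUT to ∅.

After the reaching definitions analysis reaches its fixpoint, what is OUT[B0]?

Answer: {c@B1, f@B1}

Trace:
Fixpoint table:
  B0:   IN={c@B1, f@B1}   OUT={c@B1, f@B1}
  B1:   IN={c@B1, f@B1}   OUT={c@B1, f@B1}
  B2:   IN={c@B1, f@B1}   OUT={c@B1, e@B2, f@B1}
  B3:   IN={c@B1, e@B2, f@B1}   OUT={c@B1, e@B3, f@B1}
  B4:   IN={c@B1, e@B3, f@B1}   OUT={a@B4, c@B1, e@B4, f@B1}

Merge at B0 (entry node, so the boundary value {} is joined with the incoming edge(s)): IN[B0] = {} ⊔ OUT[B1] = {c@B1, f@B1}
Applying B0's transfer function to that IN value gives OUT[B0] (row B0 above).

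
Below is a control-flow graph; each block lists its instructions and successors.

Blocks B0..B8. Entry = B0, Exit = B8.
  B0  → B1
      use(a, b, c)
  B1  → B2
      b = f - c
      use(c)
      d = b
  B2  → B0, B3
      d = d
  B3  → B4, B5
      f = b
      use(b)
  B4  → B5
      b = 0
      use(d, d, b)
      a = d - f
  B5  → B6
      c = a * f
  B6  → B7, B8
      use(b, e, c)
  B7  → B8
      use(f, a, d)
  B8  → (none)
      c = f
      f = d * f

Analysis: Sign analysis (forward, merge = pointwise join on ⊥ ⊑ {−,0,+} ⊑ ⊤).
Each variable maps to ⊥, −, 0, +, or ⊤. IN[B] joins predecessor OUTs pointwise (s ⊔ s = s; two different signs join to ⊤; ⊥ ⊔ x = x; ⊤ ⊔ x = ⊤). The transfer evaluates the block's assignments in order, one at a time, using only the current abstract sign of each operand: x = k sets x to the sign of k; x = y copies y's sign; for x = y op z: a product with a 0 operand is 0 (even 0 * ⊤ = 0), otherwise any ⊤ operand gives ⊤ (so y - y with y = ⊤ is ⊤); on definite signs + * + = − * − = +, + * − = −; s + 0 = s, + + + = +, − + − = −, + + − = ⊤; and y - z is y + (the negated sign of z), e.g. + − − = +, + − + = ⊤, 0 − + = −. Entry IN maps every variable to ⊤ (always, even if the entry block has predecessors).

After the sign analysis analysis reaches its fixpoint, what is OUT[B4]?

Fixpoint table:
  B0:  IN=(all ⊤)  OUT=(all ⊤)
  B1:  IN=(all ⊤)  OUT=(all ⊤)
  B2:  IN=(all ⊤)  OUT=(all ⊤)
  B3:  IN=(all ⊤)  OUT=(all ⊤)
  B4:  IN=(all ⊤)  OUT={b:0; rest ⊤}
  B5:  IN=(all ⊤)  OUT=(all ⊤)
  B6:  IN=(all ⊤)  OUT=(all ⊤)
  B7:  IN=(all ⊤)  OUT=(all ⊤)
  B8:  IN=(all ⊤)  OUT=(all ⊤)

Merge at B4: IN[B4] = OUT[B3] = {a: ⊤, b: ⊤, c: ⊤, d: ⊤, e: ⊤, f: ⊤}
Applying B4's transfer function to that IN value gives OUT[B4] (row B4 above).

Answer: {a: ⊤, b: 0, c: ⊤, d: ⊤, e: ⊤, f: ⊤}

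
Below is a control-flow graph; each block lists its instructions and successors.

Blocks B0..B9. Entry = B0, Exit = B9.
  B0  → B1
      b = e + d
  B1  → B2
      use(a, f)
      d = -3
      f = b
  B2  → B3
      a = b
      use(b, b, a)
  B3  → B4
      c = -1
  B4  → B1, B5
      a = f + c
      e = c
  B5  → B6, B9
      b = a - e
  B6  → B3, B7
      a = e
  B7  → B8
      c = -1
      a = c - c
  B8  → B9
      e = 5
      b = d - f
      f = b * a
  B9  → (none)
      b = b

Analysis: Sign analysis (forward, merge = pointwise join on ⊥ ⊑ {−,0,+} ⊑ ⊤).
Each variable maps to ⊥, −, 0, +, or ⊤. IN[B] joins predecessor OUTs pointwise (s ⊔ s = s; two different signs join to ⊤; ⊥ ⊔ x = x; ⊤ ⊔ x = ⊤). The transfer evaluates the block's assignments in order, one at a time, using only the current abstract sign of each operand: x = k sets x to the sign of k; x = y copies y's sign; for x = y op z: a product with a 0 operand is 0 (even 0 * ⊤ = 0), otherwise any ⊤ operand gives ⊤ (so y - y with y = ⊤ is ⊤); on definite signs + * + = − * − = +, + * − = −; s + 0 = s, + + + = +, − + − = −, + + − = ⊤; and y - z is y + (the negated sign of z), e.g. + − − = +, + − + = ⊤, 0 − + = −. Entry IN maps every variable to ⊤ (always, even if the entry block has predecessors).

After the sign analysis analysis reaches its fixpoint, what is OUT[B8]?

Answer: {a: ⊤, b: ⊤, c: -, d: -, e: +, f: ⊤}

Working:
Converged values:
  B0: | IN=(all ⊤) | OUT=(all ⊤)
  B1: | IN=(all ⊤) | OUT={d:-; rest ⊤}
  B2: | IN={d:-; rest ⊤} | OUT={d:-; rest ⊤}
  B3: | IN={d:-; rest ⊤} | OUT={c:-, d:-; rest ⊤}
  B4: | IN={c:-, d:-; rest ⊤} | OUT={c:-, d:-, e:-; rest ⊤}
  B5: | IN={c:-, d:-, e:-; rest ⊤} | OUT={c:-, d:-, e:-; rest ⊤}
  B6: | IN={c:-, d:-, e:-; rest ⊤} | OUT={a:-, c:-, d:-, e:-; rest ⊤}
  B7: | IN={a:-, c:-, d:-, e:-; rest ⊤} | OUT={c:-, d:-, e:-; rest ⊤}
  B8: | IN={c:-, d:-, e:-; rest ⊤} | OUT={c:-, d:-, e:+; rest ⊤}
  B9: | IN={c:-, d:-; rest ⊤} | OUT={c:-, d:-; rest ⊤}

Merge at B8: IN[B8] = OUT[B7] = {a: ⊤, b: ⊤, c: -, d: -, e: -, f: ⊤}
Applying B8's transfer function to that IN value gives OUT[B8] (row B8 above).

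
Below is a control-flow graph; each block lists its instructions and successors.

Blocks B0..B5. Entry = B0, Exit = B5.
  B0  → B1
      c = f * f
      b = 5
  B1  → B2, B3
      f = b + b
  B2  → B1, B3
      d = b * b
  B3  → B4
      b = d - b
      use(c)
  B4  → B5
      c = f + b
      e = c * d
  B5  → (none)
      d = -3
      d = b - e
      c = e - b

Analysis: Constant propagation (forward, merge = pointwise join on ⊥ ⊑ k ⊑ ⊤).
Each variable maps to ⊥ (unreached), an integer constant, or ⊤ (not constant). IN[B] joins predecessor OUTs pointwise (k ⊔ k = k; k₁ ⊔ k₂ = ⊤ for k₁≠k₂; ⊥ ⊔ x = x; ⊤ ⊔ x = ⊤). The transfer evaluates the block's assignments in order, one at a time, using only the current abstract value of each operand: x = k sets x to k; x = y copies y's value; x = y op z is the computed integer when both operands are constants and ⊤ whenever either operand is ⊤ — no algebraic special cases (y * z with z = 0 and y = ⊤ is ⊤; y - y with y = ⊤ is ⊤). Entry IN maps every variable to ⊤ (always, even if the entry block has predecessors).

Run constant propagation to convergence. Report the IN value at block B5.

Per-block solution:
  B0: | IN=(all ⊤) | OUT={b:5; rest ⊤}
  B1: | IN={b:5; rest ⊤} | OUT={b:5, f:10; rest ⊤}
  B2: | IN={b:5, f:10; rest ⊤} | OUT={b:5, d:25, f:10; rest ⊤}
  B3: | IN={b:5, f:10; rest ⊤} | OUT={f:10; rest ⊤}
  B4: | IN={f:10; rest ⊤} | OUT={f:10; rest ⊤}
  B5: | IN={f:10; rest ⊤} | OUT={f:10; rest ⊤}

Merge at B5: IN[B5] = OUT[B4] = {a: ⊤, b: ⊤, c: ⊤, d: ⊤, e: ⊤, f: 10}

Answer: {a: ⊤, b: ⊤, c: ⊤, d: ⊤, e: ⊤, f: 10}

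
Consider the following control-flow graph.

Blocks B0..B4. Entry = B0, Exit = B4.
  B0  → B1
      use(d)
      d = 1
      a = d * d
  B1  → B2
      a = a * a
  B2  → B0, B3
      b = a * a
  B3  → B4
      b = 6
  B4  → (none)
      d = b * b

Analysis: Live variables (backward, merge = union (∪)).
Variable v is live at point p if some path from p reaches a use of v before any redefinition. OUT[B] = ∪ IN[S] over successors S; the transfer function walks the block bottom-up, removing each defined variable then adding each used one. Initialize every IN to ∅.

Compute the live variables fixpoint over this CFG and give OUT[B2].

Fixpoint table:
  B0:  IN={d}  OUT={a, d}
  B1:  IN={a, d}  OUT={a, d}
  B2:  IN={a, d}  OUT={d}
  B3:  IN={}  OUT={b}
  B4:  IN={b}  OUT={}

Merge at B2: OUT[B2] = IN[B0] ⊔ IN[B3] = {d}

Answer: {d}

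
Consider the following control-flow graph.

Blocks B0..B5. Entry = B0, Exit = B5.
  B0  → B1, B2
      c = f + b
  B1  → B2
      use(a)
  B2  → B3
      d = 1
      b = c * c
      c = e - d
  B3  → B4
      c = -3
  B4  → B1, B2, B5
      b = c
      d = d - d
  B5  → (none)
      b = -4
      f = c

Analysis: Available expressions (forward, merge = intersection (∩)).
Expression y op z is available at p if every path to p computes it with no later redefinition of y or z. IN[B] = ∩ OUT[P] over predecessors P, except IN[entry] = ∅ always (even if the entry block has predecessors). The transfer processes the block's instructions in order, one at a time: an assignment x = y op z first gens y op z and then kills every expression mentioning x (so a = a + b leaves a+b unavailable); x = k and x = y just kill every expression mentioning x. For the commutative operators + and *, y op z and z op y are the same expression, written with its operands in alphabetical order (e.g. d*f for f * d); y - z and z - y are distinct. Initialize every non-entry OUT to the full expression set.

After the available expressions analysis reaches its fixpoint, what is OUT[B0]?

Answer: {b+f}

Trace:
Fixpoint table:
  B0: | IN={} | OUT={b+f}
  B1: | IN={} | OUT={}
  B2: | IN={} | OUT={e-d}
  B3: | IN={e-d} | OUT={e-d}
  B4: | IN={e-d} | OUT={}
  B5: | IN={} | OUT={}

B0 is the boundary node: IN[B0] = {}
Applying B0's transfer function to that IN value gives OUT[B0] (row B0 above).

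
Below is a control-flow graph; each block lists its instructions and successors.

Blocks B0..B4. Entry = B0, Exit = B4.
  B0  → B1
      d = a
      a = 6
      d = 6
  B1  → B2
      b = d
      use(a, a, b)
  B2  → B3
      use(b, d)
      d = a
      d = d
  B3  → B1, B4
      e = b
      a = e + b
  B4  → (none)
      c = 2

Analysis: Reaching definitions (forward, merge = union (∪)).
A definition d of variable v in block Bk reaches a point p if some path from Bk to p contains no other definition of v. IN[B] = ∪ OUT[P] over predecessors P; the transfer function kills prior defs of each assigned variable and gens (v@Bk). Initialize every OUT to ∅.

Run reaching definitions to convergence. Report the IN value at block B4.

Answer: {a@B3, b@B1, d@B2, e@B3}

Trace:
Converged values:
  B0:   IN={}   OUT={a@B0, d@B0}
  B1:   IN={a@B0, a@B3, b@B1, d@B0, d@B2, e@B3}   OUT={a@B0, a@B3, b@B1, d@B0, d@B2, e@B3}
  B2:   IN={a@B0, a@B3, b@B1, d@B0, d@B2, e@B3}   OUT={a@B0, a@B3, b@B1, d@B2, e@B3}
  B3:   IN={a@B0, a@B3, b@B1, d@B2, e@B3}   OUT={a@B3, b@B1, d@B2, e@B3}
  B4:   IN={a@B3, b@B1, d@B2, e@B3}   OUT={a@B3, b@B1, c@B4, d@B2, e@B3}

Merge at B4: IN[B4] = OUT[B3] = {a@B3, b@B1, d@B2, e@B3}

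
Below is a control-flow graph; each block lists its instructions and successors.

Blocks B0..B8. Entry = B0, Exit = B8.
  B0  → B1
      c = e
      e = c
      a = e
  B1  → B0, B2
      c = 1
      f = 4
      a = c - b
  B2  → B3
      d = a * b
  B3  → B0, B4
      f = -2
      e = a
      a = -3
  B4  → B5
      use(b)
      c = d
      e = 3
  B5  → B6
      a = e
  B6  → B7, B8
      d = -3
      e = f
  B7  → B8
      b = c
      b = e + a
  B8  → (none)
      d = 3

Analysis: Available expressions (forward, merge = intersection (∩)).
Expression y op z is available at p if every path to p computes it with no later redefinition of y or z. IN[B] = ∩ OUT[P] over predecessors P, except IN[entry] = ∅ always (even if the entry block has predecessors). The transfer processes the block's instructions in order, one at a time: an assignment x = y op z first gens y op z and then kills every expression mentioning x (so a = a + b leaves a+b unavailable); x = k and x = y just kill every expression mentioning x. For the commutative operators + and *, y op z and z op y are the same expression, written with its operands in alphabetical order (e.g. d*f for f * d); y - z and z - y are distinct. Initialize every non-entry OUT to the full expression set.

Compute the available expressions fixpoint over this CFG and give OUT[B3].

Answer: {c-b}

Trace:
Per-block solution:
  B0: | IN={} | OUT={}
  B1: | IN={} | OUT={c-b}
  B2: | IN={c-b} | OUT={a*b, c-b}
  B3: | IN={a*b, c-b} | OUT={c-b}
  B4: | IN={c-b} | OUT={}
  B5: | IN={} | OUT={}
  B6: | IN={} | OUT={}
  B7: | IN={} | OUT={a+e}
  B8: | IN={} | OUT={}

Merge at B3: IN[B3] = OUT[B2] = {a*b, c-b}
Applying B3's transfer function to that IN value gives OUT[B3] (row B3 above).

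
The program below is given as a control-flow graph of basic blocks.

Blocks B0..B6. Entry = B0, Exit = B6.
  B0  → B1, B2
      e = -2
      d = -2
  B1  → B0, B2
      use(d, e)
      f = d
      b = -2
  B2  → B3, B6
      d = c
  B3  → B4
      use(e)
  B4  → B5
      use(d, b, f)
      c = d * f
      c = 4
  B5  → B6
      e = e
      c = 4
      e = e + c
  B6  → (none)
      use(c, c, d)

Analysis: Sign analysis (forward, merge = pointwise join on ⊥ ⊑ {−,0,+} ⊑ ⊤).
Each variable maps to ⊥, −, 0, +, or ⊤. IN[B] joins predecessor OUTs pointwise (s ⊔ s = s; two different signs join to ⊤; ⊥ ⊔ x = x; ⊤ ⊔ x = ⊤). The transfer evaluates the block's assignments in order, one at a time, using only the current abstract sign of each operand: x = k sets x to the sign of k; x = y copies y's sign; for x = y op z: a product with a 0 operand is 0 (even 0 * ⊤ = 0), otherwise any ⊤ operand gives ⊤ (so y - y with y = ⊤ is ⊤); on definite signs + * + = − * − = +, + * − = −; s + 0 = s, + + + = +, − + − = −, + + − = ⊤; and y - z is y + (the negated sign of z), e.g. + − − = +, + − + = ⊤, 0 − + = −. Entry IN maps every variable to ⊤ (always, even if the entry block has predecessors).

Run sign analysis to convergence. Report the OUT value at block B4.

Converged values:
  B0:  IN=(all ⊤)  OUT={d:-, e:-; rest ⊤}
  B1:  IN={d:-, e:-; rest ⊤}  OUT={b:-, d:-, e:-, f:-; rest ⊤}
  B2:  IN={d:-, e:-; rest ⊤}  OUT={e:-; rest ⊤}
  B3:  IN={e:-; rest ⊤}  OUT={e:-; rest ⊤}
  B4:  IN={e:-; rest ⊤}  OUT={c:+, e:-; rest ⊤}
  B5:  IN={c:+, e:-; rest ⊤}  OUT={c:+; rest ⊤}
  B6:  IN=(all ⊤)  OUT=(all ⊤)

Merge at B4: IN[B4] = OUT[B3] = {a: ⊤, b: ⊤, c: ⊤, d: ⊤, e: -, f: ⊤}
Applying B4's transfer function to that IN value gives OUT[B4] (row B4 above).

Answer: {a: ⊤, b: ⊤, c: +, d: ⊤, e: -, f: ⊤}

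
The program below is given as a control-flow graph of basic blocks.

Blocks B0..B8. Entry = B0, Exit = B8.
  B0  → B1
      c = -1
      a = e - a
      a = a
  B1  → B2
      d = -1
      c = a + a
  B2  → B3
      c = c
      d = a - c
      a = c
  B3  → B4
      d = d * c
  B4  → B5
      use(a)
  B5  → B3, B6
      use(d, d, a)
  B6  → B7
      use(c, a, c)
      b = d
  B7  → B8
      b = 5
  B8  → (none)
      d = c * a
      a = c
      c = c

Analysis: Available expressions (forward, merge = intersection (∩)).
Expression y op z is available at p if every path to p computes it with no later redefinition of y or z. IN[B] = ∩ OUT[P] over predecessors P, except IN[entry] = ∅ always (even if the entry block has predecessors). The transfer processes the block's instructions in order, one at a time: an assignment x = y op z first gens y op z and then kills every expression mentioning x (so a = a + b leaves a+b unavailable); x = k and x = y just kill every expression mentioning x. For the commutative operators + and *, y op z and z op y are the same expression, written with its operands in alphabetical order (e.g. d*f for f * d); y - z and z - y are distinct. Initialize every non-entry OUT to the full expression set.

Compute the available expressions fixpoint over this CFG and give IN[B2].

Per-block solution:
  B0:   IN={}   OUT={}
  B1:   IN={}   OUT={a+a}
  B2:   IN={a+a}   OUT={}
  B3:   IN={}   OUT={}
  B4:   IN={}   OUT={}
  B5:   IN={}   OUT={}
  B6:   IN={}   OUT={}
  B7:   IN={}   OUT={}
  B8:   IN={}   OUT={}

Merge at B2: IN[B2] = OUT[B1] = {a+a}

Answer: {a+a}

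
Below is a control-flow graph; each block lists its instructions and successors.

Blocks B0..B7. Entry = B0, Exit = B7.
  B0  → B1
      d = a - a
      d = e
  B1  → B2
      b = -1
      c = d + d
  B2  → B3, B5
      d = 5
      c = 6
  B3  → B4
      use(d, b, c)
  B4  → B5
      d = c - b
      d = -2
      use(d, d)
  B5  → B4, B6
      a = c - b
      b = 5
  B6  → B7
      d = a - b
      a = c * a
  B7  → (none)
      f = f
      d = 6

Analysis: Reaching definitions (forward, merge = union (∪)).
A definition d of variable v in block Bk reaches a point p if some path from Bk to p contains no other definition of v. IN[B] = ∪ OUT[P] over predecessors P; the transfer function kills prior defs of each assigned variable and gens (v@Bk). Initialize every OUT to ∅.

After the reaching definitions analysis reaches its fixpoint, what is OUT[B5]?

Converged values:
  B0: | IN={} | OUT={d@B0}
  B1: | IN={d@B0} | OUT={b@B1, c@B1, d@B0}
  B2: | IN={b@B1, c@B1, d@B0} | OUT={b@B1, c@B2, d@B2}
  B3: | IN={b@B1, c@B2, d@B2} | OUT={b@B1, c@B2, d@B2}
  B4: | IN={a@B5, b@B1, b@B5, c@B2, d@B2, d@B4} | OUT={a@B5, b@B1, b@B5, c@B2, d@B4}
  B5: | IN={a@B5, b@B1, b@B5, c@B2, d@B2, d@B4} | OUT={a@B5, b@B5, c@B2, d@B2, d@B4}
  B6: | IN={a@B5, b@B5, c@B2, d@B2, d@B4} | OUT={a@B6, b@B5, c@B2, d@B6}
  B7: | IN={a@B6, b@B5, c@B2, d@B6} | OUT={a@B6, b@B5, c@B2, d@B7, f@B7}

Merge at B5: IN[B5] = OUT[B2] ⊔ OUT[B4] = {a@B5, b@B1, b@B5, c@B2, d@B2, d@B4}
Applying B5's transfer function to that IN value gives OUT[B5] (row B5 above).

Answer: {a@B5, b@B5, c@B2, d@B2, d@B4}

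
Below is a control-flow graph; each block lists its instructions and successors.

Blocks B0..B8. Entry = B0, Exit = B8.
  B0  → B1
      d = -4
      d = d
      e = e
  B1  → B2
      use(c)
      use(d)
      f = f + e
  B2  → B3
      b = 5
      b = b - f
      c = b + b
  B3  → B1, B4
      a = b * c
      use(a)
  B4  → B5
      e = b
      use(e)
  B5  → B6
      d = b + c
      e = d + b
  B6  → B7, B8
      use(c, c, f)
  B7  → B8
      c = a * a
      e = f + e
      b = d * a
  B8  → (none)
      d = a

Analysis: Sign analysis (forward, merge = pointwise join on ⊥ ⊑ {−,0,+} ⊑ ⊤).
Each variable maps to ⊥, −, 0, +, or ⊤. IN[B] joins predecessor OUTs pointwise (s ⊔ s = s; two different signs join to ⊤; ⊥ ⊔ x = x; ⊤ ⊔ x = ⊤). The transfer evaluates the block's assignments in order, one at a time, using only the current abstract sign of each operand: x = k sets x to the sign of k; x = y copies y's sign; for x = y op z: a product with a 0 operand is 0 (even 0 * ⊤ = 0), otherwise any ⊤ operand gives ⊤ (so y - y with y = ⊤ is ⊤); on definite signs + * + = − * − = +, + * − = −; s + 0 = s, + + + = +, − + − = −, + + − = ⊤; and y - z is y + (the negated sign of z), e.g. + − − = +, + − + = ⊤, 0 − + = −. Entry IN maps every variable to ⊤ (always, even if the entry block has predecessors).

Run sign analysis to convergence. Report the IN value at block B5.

Answer: {a: ⊤, b: ⊤, c: ⊤, d: -, e: ⊤, f: ⊤}

Derivation:
Converged values:
  B0:   IN=(all ⊤)   OUT={d:-; rest ⊤}
  B1:   IN={d:-; rest ⊤}   OUT={d:-; rest ⊤}
  B2:   IN={d:-; rest ⊤}   OUT={d:-; rest ⊤}
  B3:   IN={d:-; rest ⊤}   OUT={d:-; rest ⊤}
  B4:   IN={d:-; rest ⊤}   OUT={d:-; rest ⊤}
  B5:   IN={d:-; rest ⊤}   OUT=(all ⊤)
  B6:   IN=(all ⊤)   OUT=(all ⊤)
  B7:   IN=(all ⊤)   OUT=(all ⊤)
  B8:   IN=(all ⊤)   OUT=(all ⊤)

Merge at B5: IN[B5] = OUT[B4] = {a: ⊤, b: ⊤, c: ⊤, d: -, e: ⊤, f: ⊤}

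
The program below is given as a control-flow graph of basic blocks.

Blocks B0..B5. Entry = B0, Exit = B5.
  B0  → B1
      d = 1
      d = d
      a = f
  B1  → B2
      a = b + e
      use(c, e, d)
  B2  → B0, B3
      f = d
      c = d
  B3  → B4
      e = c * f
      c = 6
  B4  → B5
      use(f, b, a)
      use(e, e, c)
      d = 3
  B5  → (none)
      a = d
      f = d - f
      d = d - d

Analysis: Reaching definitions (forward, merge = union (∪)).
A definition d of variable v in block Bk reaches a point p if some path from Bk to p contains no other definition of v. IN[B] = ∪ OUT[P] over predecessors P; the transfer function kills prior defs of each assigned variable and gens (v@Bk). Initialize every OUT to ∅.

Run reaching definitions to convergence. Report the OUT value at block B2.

Converged values:
  B0: | IN={a@B1, c@B2, d@B0, f@B2} | OUT={a@B0, c@B2, d@B0, f@B2}
  B1: | IN={a@B0, c@B2, d@B0, f@B2} | OUT={a@B1, c@B2, d@B0, f@B2}
  B2: | IN={a@B1, c@B2, d@B0, f@B2} | OUT={a@B1, c@B2, d@B0, f@B2}
  B3: | IN={a@B1, c@B2, d@B0, f@B2} | OUT={a@B1, c@B3, d@B0, e@B3, f@B2}
  B4: | IN={a@B1, c@B3, d@B0, e@B3, f@B2} | OUT={a@B1, c@B3, d@B4, e@B3, f@B2}
  B5: | IN={a@B1, c@B3, d@B4, e@B3, f@B2} | OUT={a@B5, c@B3, d@B5, e@B3, f@B5}

Merge at B2: IN[B2] = OUT[B1] = {a@B1, c@B2, d@B0, f@B2}
Applying B2's transfer function to that IN value gives OUT[B2] (row B2 above).

Answer: {a@B1, c@B2, d@B0, f@B2}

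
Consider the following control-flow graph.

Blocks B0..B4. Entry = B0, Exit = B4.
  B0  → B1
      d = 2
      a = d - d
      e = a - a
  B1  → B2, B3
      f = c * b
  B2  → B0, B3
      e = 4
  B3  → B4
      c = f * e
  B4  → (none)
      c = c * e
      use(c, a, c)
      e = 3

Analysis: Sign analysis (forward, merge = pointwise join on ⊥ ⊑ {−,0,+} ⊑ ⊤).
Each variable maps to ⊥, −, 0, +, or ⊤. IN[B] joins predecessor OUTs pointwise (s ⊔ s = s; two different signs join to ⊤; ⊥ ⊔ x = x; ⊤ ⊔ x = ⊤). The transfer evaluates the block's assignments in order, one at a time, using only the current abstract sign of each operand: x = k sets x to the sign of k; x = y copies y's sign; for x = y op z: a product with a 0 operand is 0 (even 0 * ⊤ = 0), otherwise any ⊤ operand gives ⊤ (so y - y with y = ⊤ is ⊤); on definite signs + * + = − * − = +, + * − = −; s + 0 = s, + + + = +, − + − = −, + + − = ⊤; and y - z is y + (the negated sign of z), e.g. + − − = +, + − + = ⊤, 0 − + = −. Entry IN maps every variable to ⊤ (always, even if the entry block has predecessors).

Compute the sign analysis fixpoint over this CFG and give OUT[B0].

Answer: {a: ⊤, b: ⊤, c: ⊤, d: +, e: ⊤, f: ⊤}

Derivation:
Converged values:
  B0: | IN=(all ⊤) | OUT={d:+; rest ⊤}
  B1: | IN={d:+; rest ⊤} | OUT={d:+; rest ⊤}
  B2: | IN={d:+; rest ⊤} | OUT={d:+, e:+; rest ⊤}
  B3: | IN={d:+; rest ⊤} | OUT={d:+; rest ⊤}
  B4: | IN={d:+; rest ⊤} | OUT={d:+, e:+; rest ⊤}

Merge at B0 (entry node, so the boundary value (all ⊤) is joined with the incoming edge(s)): IN[B0] = (all ⊤) ⊔ OUT[B2] = {a: ⊤, b: ⊤, c: ⊤, d: ⊤, e: ⊤, f: ⊤}
Applying B0's transfer function to that IN value gives OUT[B0] (row B0 above).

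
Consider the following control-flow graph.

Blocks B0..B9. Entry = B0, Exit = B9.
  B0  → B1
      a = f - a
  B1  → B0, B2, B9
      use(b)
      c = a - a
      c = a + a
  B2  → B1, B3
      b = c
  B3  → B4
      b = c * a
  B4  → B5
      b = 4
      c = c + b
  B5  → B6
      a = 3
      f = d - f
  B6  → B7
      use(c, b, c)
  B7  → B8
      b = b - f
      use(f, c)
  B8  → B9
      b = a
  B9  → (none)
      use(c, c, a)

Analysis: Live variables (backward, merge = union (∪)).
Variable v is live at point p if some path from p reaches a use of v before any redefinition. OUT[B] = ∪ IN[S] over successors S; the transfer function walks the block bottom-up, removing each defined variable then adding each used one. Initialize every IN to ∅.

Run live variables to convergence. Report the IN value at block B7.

Answer: {a, b, c, f}

Working:
Converged values:
  B0:   IN={a, b, d, f}   OUT={a, b, d, f}
  B1:   IN={a, b, d, f}   OUT={a, b, c, d, f}
  B2:   IN={a, c, d, f}   OUT={a, b, c, d, f}
  B3:   IN={a, c, d, f}   OUT={c, d, f}
  B4:   IN={c, d, f}   OUT={b, c, d, f}
  B5:   IN={b, c, d, f}   OUT={a, b, c, f}
  B6:   IN={a, b, c, f}   OUT={a, b, c, f}
  B7:   IN={a, b, c, f}   OUT={a, c}
  B8:   IN={a, c}   OUT={a, c}
  B9:   IN={a, c}   OUT={}

Merge at B7: OUT[B7] = IN[B8] = {a, c}
Applying B7's transfer function to that OUT value gives IN[B7] (row B7 above).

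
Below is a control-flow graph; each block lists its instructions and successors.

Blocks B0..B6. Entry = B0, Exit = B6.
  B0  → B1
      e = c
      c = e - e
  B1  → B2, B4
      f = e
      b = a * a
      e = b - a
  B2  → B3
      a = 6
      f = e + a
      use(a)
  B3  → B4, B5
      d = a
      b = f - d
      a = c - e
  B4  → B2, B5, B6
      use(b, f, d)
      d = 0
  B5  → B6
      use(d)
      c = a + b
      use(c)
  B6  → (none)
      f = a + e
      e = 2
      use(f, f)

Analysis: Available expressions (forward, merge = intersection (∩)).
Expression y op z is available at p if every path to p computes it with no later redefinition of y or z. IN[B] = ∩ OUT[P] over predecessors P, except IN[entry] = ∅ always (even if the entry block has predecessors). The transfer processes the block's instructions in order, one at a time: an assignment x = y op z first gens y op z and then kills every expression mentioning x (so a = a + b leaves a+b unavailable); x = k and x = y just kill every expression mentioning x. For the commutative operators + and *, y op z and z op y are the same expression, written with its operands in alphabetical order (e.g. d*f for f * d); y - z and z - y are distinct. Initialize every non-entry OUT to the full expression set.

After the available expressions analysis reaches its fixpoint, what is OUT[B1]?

Answer: {a*a, b-a}

Derivation:
Fixpoint table:
  B0:  IN={}  OUT={e-e}
  B1:  IN={e-e}  OUT={a*a, b-a}
  B2:  IN={}  OUT={a+e}
  B3:  IN={a+e}  OUT={c-e, f-d}
  B4:  IN={}  OUT={}
  B5:  IN={}  OUT={a+b}
  B6:  IN={}  OUT={}

Merge at B1: IN[B1] = OUT[B0] = {e-e}
Applying B1's transfer function to that IN value gives OUT[B1] (row B1 above).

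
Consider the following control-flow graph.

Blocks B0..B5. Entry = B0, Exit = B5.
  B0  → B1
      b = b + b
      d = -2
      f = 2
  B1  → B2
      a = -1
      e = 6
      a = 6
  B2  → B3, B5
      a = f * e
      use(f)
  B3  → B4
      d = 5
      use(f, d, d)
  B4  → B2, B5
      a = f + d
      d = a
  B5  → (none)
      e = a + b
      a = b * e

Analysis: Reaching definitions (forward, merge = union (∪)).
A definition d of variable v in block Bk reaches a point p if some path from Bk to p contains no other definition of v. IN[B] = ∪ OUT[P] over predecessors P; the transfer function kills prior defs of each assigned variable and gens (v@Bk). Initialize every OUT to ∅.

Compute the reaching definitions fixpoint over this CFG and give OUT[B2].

Answer: {a@B2, b@B0, d@B0, d@B4, e@B1, f@B0}

Derivation:
Per-block solution:
  B0:   IN={}   OUT={b@B0, d@B0, f@B0}
  B1:   IN={b@B0, d@B0, f@B0}   OUT={a@B1, b@B0, d@B0, e@B1, f@B0}
  B2:   IN={a@B1, a@B4, b@B0, d@B0, d@B4, e@B1, f@B0}   OUT={a@B2, b@B0, d@B0, d@B4, e@B1, f@B0}
  B3:   IN={a@B2, b@B0, d@B0, d@B4, e@B1, f@B0}   OUT={a@B2, b@B0, d@B3, e@B1, f@B0}
  B4:   IN={a@B2, b@B0, d@B3, e@B1, f@B0}   OUT={a@B4, b@B0, d@B4, e@B1, f@B0}
  B5:   IN={a@B2, a@B4, b@B0, d@B0, d@B4, e@B1, f@B0}   OUT={a@B5, b@B0, d@B0, d@B4, e@B5, f@B0}

Merge at B2: IN[B2] = OUT[B1] ⊔ OUT[B4] = {a@B1, a@B4, b@B0, d@B0, d@B4, e@B1, f@B0}
Applying B2's transfer function to that IN value gives OUT[B2] (row B2 above).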